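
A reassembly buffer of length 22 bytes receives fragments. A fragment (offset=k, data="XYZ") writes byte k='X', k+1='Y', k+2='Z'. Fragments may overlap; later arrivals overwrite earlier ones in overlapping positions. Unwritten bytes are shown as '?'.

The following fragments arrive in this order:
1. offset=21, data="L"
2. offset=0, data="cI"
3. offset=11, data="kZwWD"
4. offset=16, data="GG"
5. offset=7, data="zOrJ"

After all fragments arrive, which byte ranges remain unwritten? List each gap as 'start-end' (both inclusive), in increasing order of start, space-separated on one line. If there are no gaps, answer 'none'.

Answer: 2-6 18-20

Derivation:
Fragment 1: offset=21 len=1
Fragment 2: offset=0 len=2
Fragment 3: offset=11 len=5
Fragment 4: offset=16 len=2
Fragment 5: offset=7 len=4
Gaps: 2-6 18-20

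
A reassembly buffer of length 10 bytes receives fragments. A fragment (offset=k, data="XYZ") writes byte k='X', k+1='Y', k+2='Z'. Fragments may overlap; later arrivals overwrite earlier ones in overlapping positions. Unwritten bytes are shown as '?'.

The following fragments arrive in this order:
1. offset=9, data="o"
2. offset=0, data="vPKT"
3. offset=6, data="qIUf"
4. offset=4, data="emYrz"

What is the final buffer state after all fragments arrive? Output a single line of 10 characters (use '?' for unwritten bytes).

Answer: vPKTemYrzf

Derivation:
Fragment 1: offset=9 data="o" -> buffer=?????????o
Fragment 2: offset=0 data="vPKT" -> buffer=vPKT?????o
Fragment 3: offset=6 data="qIUf" -> buffer=vPKT??qIUf
Fragment 4: offset=4 data="emYrz" -> buffer=vPKTemYrzf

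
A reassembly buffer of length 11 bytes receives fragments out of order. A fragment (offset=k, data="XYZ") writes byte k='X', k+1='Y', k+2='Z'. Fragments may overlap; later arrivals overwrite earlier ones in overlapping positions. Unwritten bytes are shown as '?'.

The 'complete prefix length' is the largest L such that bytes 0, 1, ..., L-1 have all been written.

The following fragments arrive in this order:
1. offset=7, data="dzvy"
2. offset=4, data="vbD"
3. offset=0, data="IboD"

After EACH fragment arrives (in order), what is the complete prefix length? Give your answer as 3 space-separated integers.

Answer: 0 0 11

Derivation:
Fragment 1: offset=7 data="dzvy" -> buffer=???????dzvy -> prefix_len=0
Fragment 2: offset=4 data="vbD" -> buffer=????vbDdzvy -> prefix_len=0
Fragment 3: offset=0 data="IboD" -> buffer=IboDvbDdzvy -> prefix_len=11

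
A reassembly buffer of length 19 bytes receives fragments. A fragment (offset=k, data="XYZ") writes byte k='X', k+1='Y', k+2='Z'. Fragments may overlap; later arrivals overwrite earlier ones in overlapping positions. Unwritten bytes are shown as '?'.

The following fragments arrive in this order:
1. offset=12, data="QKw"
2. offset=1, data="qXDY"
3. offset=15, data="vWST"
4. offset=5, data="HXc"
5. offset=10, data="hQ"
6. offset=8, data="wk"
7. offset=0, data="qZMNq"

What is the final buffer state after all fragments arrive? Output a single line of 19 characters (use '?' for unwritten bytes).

Answer: qZMNqHXcwkhQQKwvWST

Derivation:
Fragment 1: offset=12 data="QKw" -> buffer=????????????QKw????
Fragment 2: offset=1 data="qXDY" -> buffer=?qXDY???????QKw????
Fragment 3: offset=15 data="vWST" -> buffer=?qXDY???????QKwvWST
Fragment 4: offset=5 data="HXc" -> buffer=?qXDYHXc????QKwvWST
Fragment 5: offset=10 data="hQ" -> buffer=?qXDYHXc??hQQKwvWST
Fragment 6: offset=8 data="wk" -> buffer=?qXDYHXcwkhQQKwvWST
Fragment 7: offset=0 data="qZMNq" -> buffer=qZMNqHXcwkhQQKwvWST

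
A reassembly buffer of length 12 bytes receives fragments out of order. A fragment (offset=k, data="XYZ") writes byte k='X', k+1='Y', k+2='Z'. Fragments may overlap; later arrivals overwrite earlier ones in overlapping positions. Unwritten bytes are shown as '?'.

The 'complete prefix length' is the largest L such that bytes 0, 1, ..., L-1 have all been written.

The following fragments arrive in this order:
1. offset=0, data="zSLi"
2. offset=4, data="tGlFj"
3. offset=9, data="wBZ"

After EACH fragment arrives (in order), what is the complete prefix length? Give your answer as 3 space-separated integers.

Fragment 1: offset=0 data="zSLi" -> buffer=zSLi???????? -> prefix_len=4
Fragment 2: offset=4 data="tGlFj" -> buffer=zSLitGlFj??? -> prefix_len=9
Fragment 3: offset=9 data="wBZ" -> buffer=zSLitGlFjwBZ -> prefix_len=12

Answer: 4 9 12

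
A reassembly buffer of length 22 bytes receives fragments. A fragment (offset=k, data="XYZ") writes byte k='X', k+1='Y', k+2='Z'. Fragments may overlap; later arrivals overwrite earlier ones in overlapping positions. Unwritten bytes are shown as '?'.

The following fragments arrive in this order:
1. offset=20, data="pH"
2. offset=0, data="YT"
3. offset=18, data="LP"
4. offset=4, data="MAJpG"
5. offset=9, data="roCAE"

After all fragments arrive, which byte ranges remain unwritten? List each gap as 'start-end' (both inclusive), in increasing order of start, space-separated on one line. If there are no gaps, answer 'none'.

Fragment 1: offset=20 len=2
Fragment 2: offset=0 len=2
Fragment 3: offset=18 len=2
Fragment 4: offset=4 len=5
Fragment 5: offset=9 len=5
Gaps: 2-3 14-17

Answer: 2-3 14-17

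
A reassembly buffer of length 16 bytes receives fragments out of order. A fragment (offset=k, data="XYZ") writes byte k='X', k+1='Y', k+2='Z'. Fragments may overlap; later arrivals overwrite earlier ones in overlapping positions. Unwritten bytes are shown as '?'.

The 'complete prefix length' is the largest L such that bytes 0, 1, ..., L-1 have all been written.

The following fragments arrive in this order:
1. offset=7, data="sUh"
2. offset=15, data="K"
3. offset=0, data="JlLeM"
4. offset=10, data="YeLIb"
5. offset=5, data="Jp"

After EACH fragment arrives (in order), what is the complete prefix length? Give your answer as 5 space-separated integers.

Answer: 0 0 5 5 16

Derivation:
Fragment 1: offset=7 data="sUh" -> buffer=???????sUh?????? -> prefix_len=0
Fragment 2: offset=15 data="K" -> buffer=???????sUh?????K -> prefix_len=0
Fragment 3: offset=0 data="JlLeM" -> buffer=JlLeM??sUh?????K -> prefix_len=5
Fragment 4: offset=10 data="YeLIb" -> buffer=JlLeM??sUhYeLIbK -> prefix_len=5
Fragment 5: offset=5 data="Jp" -> buffer=JlLeMJpsUhYeLIbK -> prefix_len=16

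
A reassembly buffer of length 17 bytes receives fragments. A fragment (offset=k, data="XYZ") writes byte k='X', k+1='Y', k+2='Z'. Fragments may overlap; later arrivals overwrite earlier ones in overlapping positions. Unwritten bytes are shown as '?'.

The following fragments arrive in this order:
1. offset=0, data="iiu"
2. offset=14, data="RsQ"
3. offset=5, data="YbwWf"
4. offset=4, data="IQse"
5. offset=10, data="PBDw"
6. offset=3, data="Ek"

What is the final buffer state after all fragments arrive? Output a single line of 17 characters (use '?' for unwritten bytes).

Fragment 1: offset=0 data="iiu" -> buffer=iiu??????????????
Fragment 2: offset=14 data="RsQ" -> buffer=iiu???????????RsQ
Fragment 3: offset=5 data="YbwWf" -> buffer=iiu??YbwWf????RsQ
Fragment 4: offset=4 data="IQse" -> buffer=iiu?IQseWf????RsQ
Fragment 5: offset=10 data="PBDw" -> buffer=iiu?IQseWfPBDwRsQ
Fragment 6: offset=3 data="Ek" -> buffer=iiuEkQseWfPBDwRsQ

Answer: iiuEkQseWfPBDwRsQ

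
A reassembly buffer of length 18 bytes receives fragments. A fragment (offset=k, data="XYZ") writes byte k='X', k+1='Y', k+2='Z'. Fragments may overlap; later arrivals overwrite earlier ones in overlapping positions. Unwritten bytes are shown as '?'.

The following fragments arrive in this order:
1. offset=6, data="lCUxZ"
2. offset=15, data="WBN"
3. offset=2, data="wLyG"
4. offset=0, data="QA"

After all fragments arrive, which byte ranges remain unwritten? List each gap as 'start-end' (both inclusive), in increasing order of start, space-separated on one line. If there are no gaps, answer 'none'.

Fragment 1: offset=6 len=5
Fragment 2: offset=15 len=3
Fragment 3: offset=2 len=4
Fragment 4: offset=0 len=2
Gaps: 11-14

Answer: 11-14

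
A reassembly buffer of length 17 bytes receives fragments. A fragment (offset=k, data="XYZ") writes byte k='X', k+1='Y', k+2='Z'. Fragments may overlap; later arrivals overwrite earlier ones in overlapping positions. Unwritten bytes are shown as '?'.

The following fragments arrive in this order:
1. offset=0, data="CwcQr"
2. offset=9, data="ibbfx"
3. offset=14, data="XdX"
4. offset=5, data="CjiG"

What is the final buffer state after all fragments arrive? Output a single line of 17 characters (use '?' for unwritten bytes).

Answer: CwcQrCjiGibbfxXdX

Derivation:
Fragment 1: offset=0 data="CwcQr" -> buffer=CwcQr????????????
Fragment 2: offset=9 data="ibbfx" -> buffer=CwcQr????ibbfx???
Fragment 3: offset=14 data="XdX" -> buffer=CwcQr????ibbfxXdX
Fragment 4: offset=5 data="CjiG" -> buffer=CwcQrCjiGibbfxXdX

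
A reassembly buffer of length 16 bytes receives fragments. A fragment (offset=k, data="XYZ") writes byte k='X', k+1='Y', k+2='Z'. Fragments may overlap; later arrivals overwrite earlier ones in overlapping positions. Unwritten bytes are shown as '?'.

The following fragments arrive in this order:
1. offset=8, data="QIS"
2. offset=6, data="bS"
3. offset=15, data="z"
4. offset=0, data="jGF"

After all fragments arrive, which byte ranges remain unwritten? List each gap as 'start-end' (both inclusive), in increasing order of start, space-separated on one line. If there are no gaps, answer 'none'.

Fragment 1: offset=8 len=3
Fragment 2: offset=6 len=2
Fragment 3: offset=15 len=1
Fragment 4: offset=0 len=3
Gaps: 3-5 11-14

Answer: 3-5 11-14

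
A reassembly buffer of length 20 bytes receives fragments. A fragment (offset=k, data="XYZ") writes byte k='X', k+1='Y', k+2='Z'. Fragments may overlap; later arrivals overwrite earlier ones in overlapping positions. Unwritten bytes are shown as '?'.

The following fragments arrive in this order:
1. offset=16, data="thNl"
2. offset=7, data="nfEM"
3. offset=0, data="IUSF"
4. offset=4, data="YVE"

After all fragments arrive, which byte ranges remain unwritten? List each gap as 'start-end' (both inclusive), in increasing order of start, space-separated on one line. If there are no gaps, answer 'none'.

Answer: 11-15

Derivation:
Fragment 1: offset=16 len=4
Fragment 2: offset=7 len=4
Fragment 3: offset=0 len=4
Fragment 4: offset=4 len=3
Gaps: 11-15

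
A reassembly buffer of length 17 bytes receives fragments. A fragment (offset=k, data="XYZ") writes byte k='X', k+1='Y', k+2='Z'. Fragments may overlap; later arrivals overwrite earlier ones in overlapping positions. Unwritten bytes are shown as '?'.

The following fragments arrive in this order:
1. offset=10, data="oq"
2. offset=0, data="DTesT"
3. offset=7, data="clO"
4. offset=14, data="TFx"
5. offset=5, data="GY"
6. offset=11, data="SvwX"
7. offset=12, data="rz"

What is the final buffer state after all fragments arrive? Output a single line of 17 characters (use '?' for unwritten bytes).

Fragment 1: offset=10 data="oq" -> buffer=??????????oq?????
Fragment 2: offset=0 data="DTesT" -> buffer=DTesT?????oq?????
Fragment 3: offset=7 data="clO" -> buffer=DTesT??clOoq?????
Fragment 4: offset=14 data="TFx" -> buffer=DTesT??clOoq??TFx
Fragment 5: offset=5 data="GY" -> buffer=DTesTGYclOoq??TFx
Fragment 6: offset=11 data="SvwX" -> buffer=DTesTGYclOoSvwXFx
Fragment 7: offset=12 data="rz" -> buffer=DTesTGYclOoSrzXFx

Answer: DTesTGYclOoSrzXFx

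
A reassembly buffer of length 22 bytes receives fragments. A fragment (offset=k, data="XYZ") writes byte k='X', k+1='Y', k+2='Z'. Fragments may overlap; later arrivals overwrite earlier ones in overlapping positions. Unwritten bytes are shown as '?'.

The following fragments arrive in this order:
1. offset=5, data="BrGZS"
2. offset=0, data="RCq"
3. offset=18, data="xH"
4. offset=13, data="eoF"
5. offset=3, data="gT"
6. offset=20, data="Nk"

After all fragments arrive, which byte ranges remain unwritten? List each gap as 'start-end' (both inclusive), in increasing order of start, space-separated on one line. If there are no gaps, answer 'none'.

Answer: 10-12 16-17

Derivation:
Fragment 1: offset=5 len=5
Fragment 2: offset=0 len=3
Fragment 3: offset=18 len=2
Fragment 4: offset=13 len=3
Fragment 5: offset=3 len=2
Fragment 6: offset=20 len=2
Gaps: 10-12 16-17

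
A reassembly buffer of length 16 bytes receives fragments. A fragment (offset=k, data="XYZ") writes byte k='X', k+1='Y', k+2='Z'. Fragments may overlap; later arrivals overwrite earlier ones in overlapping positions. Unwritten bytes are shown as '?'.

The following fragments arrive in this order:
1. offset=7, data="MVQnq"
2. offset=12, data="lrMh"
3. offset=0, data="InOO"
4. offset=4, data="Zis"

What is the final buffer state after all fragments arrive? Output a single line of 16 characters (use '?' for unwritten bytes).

Answer: InOOZisMVQnqlrMh

Derivation:
Fragment 1: offset=7 data="MVQnq" -> buffer=???????MVQnq????
Fragment 2: offset=12 data="lrMh" -> buffer=???????MVQnqlrMh
Fragment 3: offset=0 data="InOO" -> buffer=InOO???MVQnqlrMh
Fragment 4: offset=4 data="Zis" -> buffer=InOOZisMVQnqlrMh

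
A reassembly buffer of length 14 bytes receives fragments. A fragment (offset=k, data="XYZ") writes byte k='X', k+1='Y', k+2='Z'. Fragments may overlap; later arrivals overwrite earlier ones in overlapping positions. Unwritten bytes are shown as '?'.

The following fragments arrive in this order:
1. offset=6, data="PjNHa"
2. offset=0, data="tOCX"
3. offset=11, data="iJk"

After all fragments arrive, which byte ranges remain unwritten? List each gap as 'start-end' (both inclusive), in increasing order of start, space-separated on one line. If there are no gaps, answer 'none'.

Answer: 4-5

Derivation:
Fragment 1: offset=6 len=5
Fragment 2: offset=0 len=4
Fragment 3: offset=11 len=3
Gaps: 4-5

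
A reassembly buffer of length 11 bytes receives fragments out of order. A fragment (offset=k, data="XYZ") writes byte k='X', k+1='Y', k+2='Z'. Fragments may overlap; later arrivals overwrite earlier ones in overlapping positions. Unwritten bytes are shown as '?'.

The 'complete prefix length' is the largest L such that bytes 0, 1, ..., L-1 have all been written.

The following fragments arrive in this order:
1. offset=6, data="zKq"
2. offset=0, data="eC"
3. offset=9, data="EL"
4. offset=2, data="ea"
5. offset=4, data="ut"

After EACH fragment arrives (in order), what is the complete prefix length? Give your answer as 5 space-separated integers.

Fragment 1: offset=6 data="zKq" -> buffer=??????zKq?? -> prefix_len=0
Fragment 2: offset=0 data="eC" -> buffer=eC????zKq?? -> prefix_len=2
Fragment 3: offset=9 data="EL" -> buffer=eC????zKqEL -> prefix_len=2
Fragment 4: offset=2 data="ea" -> buffer=eCea??zKqEL -> prefix_len=4
Fragment 5: offset=4 data="ut" -> buffer=eCeautzKqEL -> prefix_len=11

Answer: 0 2 2 4 11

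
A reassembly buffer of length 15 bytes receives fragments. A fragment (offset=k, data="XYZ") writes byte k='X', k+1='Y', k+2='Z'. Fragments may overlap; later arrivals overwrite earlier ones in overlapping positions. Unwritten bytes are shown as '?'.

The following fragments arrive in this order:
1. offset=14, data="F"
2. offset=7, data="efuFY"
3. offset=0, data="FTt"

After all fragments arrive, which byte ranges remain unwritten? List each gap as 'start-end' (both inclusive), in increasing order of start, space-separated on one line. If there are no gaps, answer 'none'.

Answer: 3-6 12-13

Derivation:
Fragment 1: offset=14 len=1
Fragment 2: offset=7 len=5
Fragment 3: offset=0 len=3
Gaps: 3-6 12-13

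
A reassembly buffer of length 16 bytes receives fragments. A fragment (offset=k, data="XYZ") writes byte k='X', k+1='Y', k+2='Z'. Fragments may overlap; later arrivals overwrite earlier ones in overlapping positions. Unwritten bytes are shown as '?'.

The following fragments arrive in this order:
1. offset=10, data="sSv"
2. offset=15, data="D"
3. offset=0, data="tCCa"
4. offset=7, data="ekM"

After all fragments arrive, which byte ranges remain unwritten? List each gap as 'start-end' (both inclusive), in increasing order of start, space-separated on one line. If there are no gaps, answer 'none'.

Fragment 1: offset=10 len=3
Fragment 2: offset=15 len=1
Fragment 3: offset=0 len=4
Fragment 4: offset=7 len=3
Gaps: 4-6 13-14

Answer: 4-6 13-14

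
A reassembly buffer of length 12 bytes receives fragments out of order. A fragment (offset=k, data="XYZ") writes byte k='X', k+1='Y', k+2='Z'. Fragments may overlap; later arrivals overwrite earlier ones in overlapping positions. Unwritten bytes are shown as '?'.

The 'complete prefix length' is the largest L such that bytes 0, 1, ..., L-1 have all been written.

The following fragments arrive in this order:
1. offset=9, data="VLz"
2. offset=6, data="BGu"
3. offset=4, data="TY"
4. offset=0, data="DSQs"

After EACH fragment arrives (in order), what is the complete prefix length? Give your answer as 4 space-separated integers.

Answer: 0 0 0 12

Derivation:
Fragment 1: offset=9 data="VLz" -> buffer=?????????VLz -> prefix_len=0
Fragment 2: offset=6 data="BGu" -> buffer=??????BGuVLz -> prefix_len=0
Fragment 3: offset=4 data="TY" -> buffer=????TYBGuVLz -> prefix_len=0
Fragment 4: offset=0 data="DSQs" -> buffer=DSQsTYBGuVLz -> prefix_len=12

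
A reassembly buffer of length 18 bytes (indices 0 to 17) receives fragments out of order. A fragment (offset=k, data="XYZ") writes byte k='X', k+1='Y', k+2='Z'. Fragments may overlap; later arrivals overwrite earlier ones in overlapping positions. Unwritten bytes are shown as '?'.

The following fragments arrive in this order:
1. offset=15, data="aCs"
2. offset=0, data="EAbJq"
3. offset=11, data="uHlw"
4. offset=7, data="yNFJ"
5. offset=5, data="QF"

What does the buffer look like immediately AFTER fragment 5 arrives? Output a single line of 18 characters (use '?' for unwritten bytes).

Answer: EAbJqQFyNFJuHlwaCs

Derivation:
Fragment 1: offset=15 data="aCs" -> buffer=???????????????aCs
Fragment 2: offset=0 data="EAbJq" -> buffer=EAbJq??????????aCs
Fragment 3: offset=11 data="uHlw" -> buffer=EAbJq??????uHlwaCs
Fragment 4: offset=7 data="yNFJ" -> buffer=EAbJq??yNFJuHlwaCs
Fragment 5: offset=5 data="QF" -> buffer=EAbJqQFyNFJuHlwaCs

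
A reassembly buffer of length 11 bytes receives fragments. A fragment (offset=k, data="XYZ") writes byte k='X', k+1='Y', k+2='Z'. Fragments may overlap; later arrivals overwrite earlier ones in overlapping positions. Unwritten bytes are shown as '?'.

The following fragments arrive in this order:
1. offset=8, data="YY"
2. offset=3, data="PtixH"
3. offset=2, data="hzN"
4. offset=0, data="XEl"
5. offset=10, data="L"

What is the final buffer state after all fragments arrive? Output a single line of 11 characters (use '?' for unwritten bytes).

Fragment 1: offset=8 data="YY" -> buffer=????????YY?
Fragment 2: offset=3 data="PtixH" -> buffer=???PtixHYY?
Fragment 3: offset=2 data="hzN" -> buffer=??hzNixHYY?
Fragment 4: offset=0 data="XEl" -> buffer=XElzNixHYY?
Fragment 5: offset=10 data="L" -> buffer=XElzNixHYYL

Answer: XElzNixHYYL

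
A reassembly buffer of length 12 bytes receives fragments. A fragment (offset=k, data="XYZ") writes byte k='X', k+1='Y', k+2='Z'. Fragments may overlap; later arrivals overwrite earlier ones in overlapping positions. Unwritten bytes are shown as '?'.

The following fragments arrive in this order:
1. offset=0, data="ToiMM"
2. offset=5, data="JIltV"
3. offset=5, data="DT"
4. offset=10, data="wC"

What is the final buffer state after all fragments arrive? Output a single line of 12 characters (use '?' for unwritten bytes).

Answer: ToiMMDTltVwC

Derivation:
Fragment 1: offset=0 data="ToiMM" -> buffer=ToiMM???????
Fragment 2: offset=5 data="JIltV" -> buffer=ToiMMJIltV??
Fragment 3: offset=5 data="DT" -> buffer=ToiMMDTltV??
Fragment 4: offset=10 data="wC" -> buffer=ToiMMDTltVwC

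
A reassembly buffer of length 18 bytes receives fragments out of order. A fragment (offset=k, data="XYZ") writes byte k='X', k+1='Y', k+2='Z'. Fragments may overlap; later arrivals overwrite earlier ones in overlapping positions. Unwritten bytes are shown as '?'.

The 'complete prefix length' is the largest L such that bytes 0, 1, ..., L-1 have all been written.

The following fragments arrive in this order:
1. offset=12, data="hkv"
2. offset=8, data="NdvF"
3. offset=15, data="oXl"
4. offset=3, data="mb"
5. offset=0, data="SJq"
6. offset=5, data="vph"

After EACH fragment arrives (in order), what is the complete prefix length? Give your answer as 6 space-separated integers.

Fragment 1: offset=12 data="hkv" -> buffer=????????????hkv??? -> prefix_len=0
Fragment 2: offset=8 data="NdvF" -> buffer=????????NdvFhkv??? -> prefix_len=0
Fragment 3: offset=15 data="oXl" -> buffer=????????NdvFhkvoXl -> prefix_len=0
Fragment 4: offset=3 data="mb" -> buffer=???mb???NdvFhkvoXl -> prefix_len=0
Fragment 5: offset=0 data="SJq" -> buffer=SJqmb???NdvFhkvoXl -> prefix_len=5
Fragment 6: offset=5 data="vph" -> buffer=SJqmbvphNdvFhkvoXl -> prefix_len=18

Answer: 0 0 0 0 5 18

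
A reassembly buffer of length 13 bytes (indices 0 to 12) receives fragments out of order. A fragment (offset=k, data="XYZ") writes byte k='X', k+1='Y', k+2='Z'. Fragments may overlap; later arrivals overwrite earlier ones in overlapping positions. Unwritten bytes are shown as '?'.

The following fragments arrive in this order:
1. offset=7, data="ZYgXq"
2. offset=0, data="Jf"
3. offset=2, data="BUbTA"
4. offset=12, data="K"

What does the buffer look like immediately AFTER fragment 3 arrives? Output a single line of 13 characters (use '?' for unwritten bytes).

Answer: JfBUbTAZYgXq?

Derivation:
Fragment 1: offset=7 data="ZYgXq" -> buffer=???????ZYgXq?
Fragment 2: offset=0 data="Jf" -> buffer=Jf?????ZYgXq?
Fragment 3: offset=2 data="BUbTA" -> buffer=JfBUbTAZYgXq?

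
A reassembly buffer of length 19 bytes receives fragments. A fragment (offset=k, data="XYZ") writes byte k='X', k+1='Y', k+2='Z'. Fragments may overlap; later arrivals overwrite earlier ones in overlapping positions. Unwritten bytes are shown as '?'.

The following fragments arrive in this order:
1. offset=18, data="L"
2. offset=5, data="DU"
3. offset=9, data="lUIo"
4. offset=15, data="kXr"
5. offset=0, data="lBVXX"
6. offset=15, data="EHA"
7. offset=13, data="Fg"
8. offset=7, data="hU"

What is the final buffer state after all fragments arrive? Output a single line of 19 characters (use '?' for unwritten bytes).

Answer: lBVXXDUhUlUIoFgEHAL

Derivation:
Fragment 1: offset=18 data="L" -> buffer=??????????????????L
Fragment 2: offset=5 data="DU" -> buffer=?????DU???????????L
Fragment 3: offset=9 data="lUIo" -> buffer=?????DU??lUIo?????L
Fragment 4: offset=15 data="kXr" -> buffer=?????DU??lUIo??kXrL
Fragment 5: offset=0 data="lBVXX" -> buffer=lBVXXDU??lUIo??kXrL
Fragment 6: offset=15 data="EHA" -> buffer=lBVXXDU??lUIo??EHAL
Fragment 7: offset=13 data="Fg" -> buffer=lBVXXDU??lUIoFgEHAL
Fragment 8: offset=7 data="hU" -> buffer=lBVXXDUhUlUIoFgEHAL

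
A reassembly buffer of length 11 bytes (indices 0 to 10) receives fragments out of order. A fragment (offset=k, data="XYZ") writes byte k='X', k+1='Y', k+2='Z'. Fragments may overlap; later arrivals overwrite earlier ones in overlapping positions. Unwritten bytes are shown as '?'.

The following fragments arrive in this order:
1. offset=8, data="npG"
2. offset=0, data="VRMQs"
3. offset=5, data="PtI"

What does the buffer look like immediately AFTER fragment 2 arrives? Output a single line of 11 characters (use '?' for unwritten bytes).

Answer: VRMQs???npG

Derivation:
Fragment 1: offset=8 data="npG" -> buffer=????????npG
Fragment 2: offset=0 data="VRMQs" -> buffer=VRMQs???npG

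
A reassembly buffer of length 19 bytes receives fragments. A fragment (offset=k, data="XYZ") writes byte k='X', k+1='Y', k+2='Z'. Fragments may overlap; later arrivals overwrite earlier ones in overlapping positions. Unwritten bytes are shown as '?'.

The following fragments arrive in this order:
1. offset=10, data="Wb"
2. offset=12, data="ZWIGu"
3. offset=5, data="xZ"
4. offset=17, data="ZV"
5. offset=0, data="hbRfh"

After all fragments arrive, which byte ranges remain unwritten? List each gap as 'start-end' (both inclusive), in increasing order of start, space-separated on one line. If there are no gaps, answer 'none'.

Answer: 7-9

Derivation:
Fragment 1: offset=10 len=2
Fragment 2: offset=12 len=5
Fragment 3: offset=5 len=2
Fragment 4: offset=17 len=2
Fragment 5: offset=0 len=5
Gaps: 7-9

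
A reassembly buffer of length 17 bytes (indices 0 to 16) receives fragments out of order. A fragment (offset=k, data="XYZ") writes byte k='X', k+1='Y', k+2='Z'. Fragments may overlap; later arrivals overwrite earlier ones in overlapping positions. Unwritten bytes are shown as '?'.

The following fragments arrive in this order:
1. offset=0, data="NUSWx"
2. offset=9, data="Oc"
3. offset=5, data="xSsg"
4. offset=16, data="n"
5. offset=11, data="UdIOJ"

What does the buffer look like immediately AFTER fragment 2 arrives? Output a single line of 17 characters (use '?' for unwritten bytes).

Fragment 1: offset=0 data="NUSWx" -> buffer=NUSWx????????????
Fragment 2: offset=9 data="Oc" -> buffer=NUSWx????Oc??????

Answer: NUSWx????Oc??????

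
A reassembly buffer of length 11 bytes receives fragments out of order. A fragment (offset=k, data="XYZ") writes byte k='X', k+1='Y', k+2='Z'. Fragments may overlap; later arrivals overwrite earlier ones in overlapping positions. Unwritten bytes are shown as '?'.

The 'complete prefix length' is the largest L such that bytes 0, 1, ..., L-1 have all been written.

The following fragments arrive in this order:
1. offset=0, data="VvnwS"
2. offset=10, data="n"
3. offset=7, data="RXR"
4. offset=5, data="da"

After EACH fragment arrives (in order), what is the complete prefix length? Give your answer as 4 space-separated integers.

Answer: 5 5 5 11

Derivation:
Fragment 1: offset=0 data="VvnwS" -> buffer=VvnwS?????? -> prefix_len=5
Fragment 2: offset=10 data="n" -> buffer=VvnwS?????n -> prefix_len=5
Fragment 3: offset=7 data="RXR" -> buffer=VvnwS??RXRn -> prefix_len=5
Fragment 4: offset=5 data="da" -> buffer=VvnwSdaRXRn -> prefix_len=11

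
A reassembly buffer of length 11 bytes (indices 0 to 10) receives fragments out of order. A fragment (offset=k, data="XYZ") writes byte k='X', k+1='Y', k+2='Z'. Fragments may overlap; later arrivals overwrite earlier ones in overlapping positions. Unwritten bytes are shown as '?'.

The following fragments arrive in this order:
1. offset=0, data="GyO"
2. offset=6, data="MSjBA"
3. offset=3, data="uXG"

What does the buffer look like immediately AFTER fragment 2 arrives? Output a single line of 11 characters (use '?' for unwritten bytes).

Answer: GyO???MSjBA

Derivation:
Fragment 1: offset=0 data="GyO" -> buffer=GyO????????
Fragment 2: offset=6 data="MSjBA" -> buffer=GyO???MSjBA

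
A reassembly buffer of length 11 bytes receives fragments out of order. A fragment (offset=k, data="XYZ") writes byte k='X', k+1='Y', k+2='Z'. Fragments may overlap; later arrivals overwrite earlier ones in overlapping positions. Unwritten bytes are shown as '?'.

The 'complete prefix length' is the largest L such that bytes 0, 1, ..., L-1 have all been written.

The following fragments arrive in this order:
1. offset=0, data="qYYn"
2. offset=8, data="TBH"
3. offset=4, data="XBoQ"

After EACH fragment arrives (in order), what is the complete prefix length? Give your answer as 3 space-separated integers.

Answer: 4 4 11

Derivation:
Fragment 1: offset=0 data="qYYn" -> buffer=qYYn??????? -> prefix_len=4
Fragment 2: offset=8 data="TBH" -> buffer=qYYn????TBH -> prefix_len=4
Fragment 3: offset=4 data="XBoQ" -> buffer=qYYnXBoQTBH -> prefix_len=11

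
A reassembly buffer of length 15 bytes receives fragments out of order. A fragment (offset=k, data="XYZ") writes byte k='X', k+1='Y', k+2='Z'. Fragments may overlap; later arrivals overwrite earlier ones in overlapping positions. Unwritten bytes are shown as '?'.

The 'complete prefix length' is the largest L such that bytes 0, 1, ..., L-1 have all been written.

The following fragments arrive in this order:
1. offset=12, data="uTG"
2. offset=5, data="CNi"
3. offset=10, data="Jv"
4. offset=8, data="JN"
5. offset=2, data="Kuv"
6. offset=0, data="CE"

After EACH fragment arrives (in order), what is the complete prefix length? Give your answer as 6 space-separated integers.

Fragment 1: offset=12 data="uTG" -> buffer=????????????uTG -> prefix_len=0
Fragment 2: offset=5 data="CNi" -> buffer=?????CNi????uTG -> prefix_len=0
Fragment 3: offset=10 data="Jv" -> buffer=?????CNi??JvuTG -> prefix_len=0
Fragment 4: offset=8 data="JN" -> buffer=?????CNiJNJvuTG -> prefix_len=0
Fragment 5: offset=2 data="Kuv" -> buffer=??KuvCNiJNJvuTG -> prefix_len=0
Fragment 6: offset=0 data="CE" -> buffer=CEKuvCNiJNJvuTG -> prefix_len=15

Answer: 0 0 0 0 0 15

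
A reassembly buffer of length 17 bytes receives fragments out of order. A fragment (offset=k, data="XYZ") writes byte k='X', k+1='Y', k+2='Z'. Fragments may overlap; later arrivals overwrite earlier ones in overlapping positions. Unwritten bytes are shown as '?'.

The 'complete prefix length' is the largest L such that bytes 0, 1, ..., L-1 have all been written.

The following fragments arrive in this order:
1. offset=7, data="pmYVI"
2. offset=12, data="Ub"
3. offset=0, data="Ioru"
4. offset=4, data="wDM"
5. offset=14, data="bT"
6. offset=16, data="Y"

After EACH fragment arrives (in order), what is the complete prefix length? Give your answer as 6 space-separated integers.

Fragment 1: offset=7 data="pmYVI" -> buffer=???????pmYVI????? -> prefix_len=0
Fragment 2: offset=12 data="Ub" -> buffer=???????pmYVIUb??? -> prefix_len=0
Fragment 3: offset=0 data="Ioru" -> buffer=Ioru???pmYVIUb??? -> prefix_len=4
Fragment 4: offset=4 data="wDM" -> buffer=IoruwDMpmYVIUb??? -> prefix_len=14
Fragment 5: offset=14 data="bT" -> buffer=IoruwDMpmYVIUbbT? -> prefix_len=16
Fragment 6: offset=16 data="Y" -> buffer=IoruwDMpmYVIUbbTY -> prefix_len=17

Answer: 0 0 4 14 16 17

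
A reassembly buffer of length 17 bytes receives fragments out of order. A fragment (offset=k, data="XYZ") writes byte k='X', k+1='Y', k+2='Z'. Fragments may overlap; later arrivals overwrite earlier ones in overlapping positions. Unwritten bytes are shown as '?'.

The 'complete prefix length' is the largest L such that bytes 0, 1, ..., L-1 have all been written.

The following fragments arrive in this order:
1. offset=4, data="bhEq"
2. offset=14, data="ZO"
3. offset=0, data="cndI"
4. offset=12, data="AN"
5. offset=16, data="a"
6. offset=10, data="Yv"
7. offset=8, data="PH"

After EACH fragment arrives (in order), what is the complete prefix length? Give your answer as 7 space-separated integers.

Fragment 1: offset=4 data="bhEq" -> buffer=????bhEq????????? -> prefix_len=0
Fragment 2: offset=14 data="ZO" -> buffer=????bhEq??????ZO? -> prefix_len=0
Fragment 3: offset=0 data="cndI" -> buffer=cndIbhEq??????ZO? -> prefix_len=8
Fragment 4: offset=12 data="AN" -> buffer=cndIbhEq????ANZO? -> prefix_len=8
Fragment 5: offset=16 data="a" -> buffer=cndIbhEq????ANZOa -> prefix_len=8
Fragment 6: offset=10 data="Yv" -> buffer=cndIbhEq??YvANZOa -> prefix_len=8
Fragment 7: offset=8 data="PH" -> buffer=cndIbhEqPHYvANZOa -> prefix_len=17

Answer: 0 0 8 8 8 8 17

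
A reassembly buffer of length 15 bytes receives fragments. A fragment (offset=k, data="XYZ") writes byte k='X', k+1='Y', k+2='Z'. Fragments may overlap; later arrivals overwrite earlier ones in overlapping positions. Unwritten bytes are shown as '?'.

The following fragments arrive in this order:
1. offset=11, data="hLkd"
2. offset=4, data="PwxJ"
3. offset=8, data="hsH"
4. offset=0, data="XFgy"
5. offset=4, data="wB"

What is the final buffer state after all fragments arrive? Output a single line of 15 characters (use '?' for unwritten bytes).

Answer: XFgywBxJhsHhLkd

Derivation:
Fragment 1: offset=11 data="hLkd" -> buffer=???????????hLkd
Fragment 2: offset=4 data="PwxJ" -> buffer=????PwxJ???hLkd
Fragment 3: offset=8 data="hsH" -> buffer=????PwxJhsHhLkd
Fragment 4: offset=0 data="XFgy" -> buffer=XFgyPwxJhsHhLkd
Fragment 5: offset=4 data="wB" -> buffer=XFgywBxJhsHhLkd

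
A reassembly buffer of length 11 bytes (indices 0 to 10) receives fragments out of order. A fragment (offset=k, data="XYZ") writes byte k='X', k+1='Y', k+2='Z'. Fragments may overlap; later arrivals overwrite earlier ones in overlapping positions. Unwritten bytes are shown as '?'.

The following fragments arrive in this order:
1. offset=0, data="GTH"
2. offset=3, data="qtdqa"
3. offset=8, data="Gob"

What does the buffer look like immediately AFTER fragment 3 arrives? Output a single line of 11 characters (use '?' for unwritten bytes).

Fragment 1: offset=0 data="GTH" -> buffer=GTH????????
Fragment 2: offset=3 data="qtdqa" -> buffer=GTHqtdqa???
Fragment 3: offset=8 data="Gob" -> buffer=GTHqtdqaGob

Answer: GTHqtdqaGob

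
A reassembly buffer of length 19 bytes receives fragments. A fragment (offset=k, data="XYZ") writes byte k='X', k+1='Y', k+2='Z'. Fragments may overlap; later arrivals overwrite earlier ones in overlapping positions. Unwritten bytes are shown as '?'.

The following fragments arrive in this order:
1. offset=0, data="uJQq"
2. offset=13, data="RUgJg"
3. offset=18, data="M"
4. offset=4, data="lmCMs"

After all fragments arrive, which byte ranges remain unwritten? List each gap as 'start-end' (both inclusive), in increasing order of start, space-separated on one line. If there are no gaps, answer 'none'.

Fragment 1: offset=0 len=4
Fragment 2: offset=13 len=5
Fragment 3: offset=18 len=1
Fragment 4: offset=4 len=5
Gaps: 9-12

Answer: 9-12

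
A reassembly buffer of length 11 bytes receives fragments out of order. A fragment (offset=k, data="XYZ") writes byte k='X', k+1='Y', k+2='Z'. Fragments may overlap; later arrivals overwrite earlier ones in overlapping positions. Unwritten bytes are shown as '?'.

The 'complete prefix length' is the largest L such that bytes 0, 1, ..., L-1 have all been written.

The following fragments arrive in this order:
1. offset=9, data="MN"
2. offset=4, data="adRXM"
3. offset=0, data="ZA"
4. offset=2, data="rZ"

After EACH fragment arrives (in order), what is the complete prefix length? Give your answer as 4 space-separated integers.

Fragment 1: offset=9 data="MN" -> buffer=?????????MN -> prefix_len=0
Fragment 2: offset=4 data="adRXM" -> buffer=????adRXMMN -> prefix_len=0
Fragment 3: offset=0 data="ZA" -> buffer=ZA??adRXMMN -> prefix_len=2
Fragment 4: offset=2 data="rZ" -> buffer=ZArZadRXMMN -> prefix_len=11

Answer: 0 0 2 11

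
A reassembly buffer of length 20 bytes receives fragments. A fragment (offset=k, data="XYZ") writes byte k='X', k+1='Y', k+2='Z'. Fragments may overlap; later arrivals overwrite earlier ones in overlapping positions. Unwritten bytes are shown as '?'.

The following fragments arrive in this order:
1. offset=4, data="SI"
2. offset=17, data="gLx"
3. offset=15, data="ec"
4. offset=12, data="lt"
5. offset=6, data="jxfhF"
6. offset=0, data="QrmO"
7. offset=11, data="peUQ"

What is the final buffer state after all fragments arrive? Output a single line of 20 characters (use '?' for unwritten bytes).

Fragment 1: offset=4 data="SI" -> buffer=????SI??????????????
Fragment 2: offset=17 data="gLx" -> buffer=????SI???????????gLx
Fragment 3: offset=15 data="ec" -> buffer=????SI?????????ecgLx
Fragment 4: offset=12 data="lt" -> buffer=????SI??????lt?ecgLx
Fragment 5: offset=6 data="jxfhF" -> buffer=????SIjxfhF?lt?ecgLx
Fragment 6: offset=0 data="QrmO" -> buffer=QrmOSIjxfhF?lt?ecgLx
Fragment 7: offset=11 data="peUQ" -> buffer=QrmOSIjxfhFpeUQecgLx

Answer: QrmOSIjxfhFpeUQecgLx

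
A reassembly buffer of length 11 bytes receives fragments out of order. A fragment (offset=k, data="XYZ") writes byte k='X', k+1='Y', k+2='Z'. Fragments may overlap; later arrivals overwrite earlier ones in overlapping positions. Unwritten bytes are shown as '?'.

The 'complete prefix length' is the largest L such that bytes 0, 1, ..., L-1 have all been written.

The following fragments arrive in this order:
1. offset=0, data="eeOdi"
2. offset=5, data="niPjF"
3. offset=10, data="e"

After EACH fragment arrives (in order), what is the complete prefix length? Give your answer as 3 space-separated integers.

Answer: 5 10 11

Derivation:
Fragment 1: offset=0 data="eeOdi" -> buffer=eeOdi?????? -> prefix_len=5
Fragment 2: offset=5 data="niPjF" -> buffer=eeOdiniPjF? -> prefix_len=10
Fragment 3: offset=10 data="e" -> buffer=eeOdiniPjFe -> prefix_len=11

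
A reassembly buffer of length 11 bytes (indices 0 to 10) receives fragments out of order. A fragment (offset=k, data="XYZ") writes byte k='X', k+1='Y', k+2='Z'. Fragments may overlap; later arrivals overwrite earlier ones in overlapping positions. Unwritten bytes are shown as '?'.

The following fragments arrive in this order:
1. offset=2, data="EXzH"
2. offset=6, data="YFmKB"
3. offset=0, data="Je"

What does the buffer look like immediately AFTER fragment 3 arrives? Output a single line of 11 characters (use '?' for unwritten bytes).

Answer: JeEXzHYFmKB

Derivation:
Fragment 1: offset=2 data="EXzH" -> buffer=??EXzH?????
Fragment 2: offset=6 data="YFmKB" -> buffer=??EXzHYFmKB
Fragment 3: offset=0 data="Je" -> buffer=JeEXzHYFmKB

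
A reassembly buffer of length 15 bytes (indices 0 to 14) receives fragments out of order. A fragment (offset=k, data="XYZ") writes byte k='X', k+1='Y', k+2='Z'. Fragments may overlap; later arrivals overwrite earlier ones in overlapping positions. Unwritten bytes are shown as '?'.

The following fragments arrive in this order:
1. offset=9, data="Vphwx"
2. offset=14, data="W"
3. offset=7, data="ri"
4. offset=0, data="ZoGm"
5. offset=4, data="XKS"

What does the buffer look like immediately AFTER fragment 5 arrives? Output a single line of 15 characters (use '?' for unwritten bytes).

Answer: ZoGmXKSriVphwxW

Derivation:
Fragment 1: offset=9 data="Vphwx" -> buffer=?????????Vphwx?
Fragment 2: offset=14 data="W" -> buffer=?????????VphwxW
Fragment 3: offset=7 data="ri" -> buffer=???????riVphwxW
Fragment 4: offset=0 data="ZoGm" -> buffer=ZoGm???riVphwxW
Fragment 5: offset=4 data="XKS" -> buffer=ZoGmXKSriVphwxW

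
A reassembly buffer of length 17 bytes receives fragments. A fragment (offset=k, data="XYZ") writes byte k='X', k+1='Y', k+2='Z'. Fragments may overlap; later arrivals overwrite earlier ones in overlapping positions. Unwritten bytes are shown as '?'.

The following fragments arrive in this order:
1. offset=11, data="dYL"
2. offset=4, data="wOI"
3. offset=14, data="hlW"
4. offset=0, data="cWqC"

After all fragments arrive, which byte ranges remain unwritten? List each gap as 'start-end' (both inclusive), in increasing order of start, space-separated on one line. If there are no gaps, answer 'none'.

Fragment 1: offset=11 len=3
Fragment 2: offset=4 len=3
Fragment 3: offset=14 len=3
Fragment 4: offset=0 len=4
Gaps: 7-10

Answer: 7-10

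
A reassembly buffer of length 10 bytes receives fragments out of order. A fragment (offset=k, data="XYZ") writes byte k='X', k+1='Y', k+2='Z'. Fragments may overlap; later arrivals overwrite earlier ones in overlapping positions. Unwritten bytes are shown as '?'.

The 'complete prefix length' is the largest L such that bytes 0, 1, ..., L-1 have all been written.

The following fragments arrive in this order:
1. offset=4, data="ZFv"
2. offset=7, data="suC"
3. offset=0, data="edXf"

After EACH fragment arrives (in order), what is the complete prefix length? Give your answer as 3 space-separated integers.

Fragment 1: offset=4 data="ZFv" -> buffer=????ZFv??? -> prefix_len=0
Fragment 2: offset=7 data="suC" -> buffer=????ZFvsuC -> prefix_len=0
Fragment 3: offset=0 data="edXf" -> buffer=edXfZFvsuC -> prefix_len=10

Answer: 0 0 10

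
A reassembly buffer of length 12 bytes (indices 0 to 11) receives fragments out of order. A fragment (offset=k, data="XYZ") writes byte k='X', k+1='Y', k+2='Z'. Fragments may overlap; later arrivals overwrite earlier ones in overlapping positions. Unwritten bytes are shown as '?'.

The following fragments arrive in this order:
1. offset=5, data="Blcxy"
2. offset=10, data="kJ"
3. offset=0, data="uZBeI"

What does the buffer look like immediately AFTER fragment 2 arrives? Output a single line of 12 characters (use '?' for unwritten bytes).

Fragment 1: offset=5 data="Blcxy" -> buffer=?????Blcxy??
Fragment 2: offset=10 data="kJ" -> buffer=?????BlcxykJ

Answer: ?????BlcxykJ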